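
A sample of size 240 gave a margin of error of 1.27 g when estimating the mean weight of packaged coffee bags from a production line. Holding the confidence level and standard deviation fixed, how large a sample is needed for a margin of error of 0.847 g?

Margin of error scales as 1/√n, so n₂ = n₁·(E₁/E₂)².
n₂ = 240 × (1.27/0.847)² = 240 × 2.248 = 539.52
Round up: n₂ = 540.

540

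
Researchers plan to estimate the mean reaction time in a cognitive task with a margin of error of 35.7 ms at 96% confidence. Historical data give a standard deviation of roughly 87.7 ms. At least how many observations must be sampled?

For a mean, the margin of error is E = z·σ/√n, so n = (zσ/E)².
At 96% confidence, z = 2.054.
n = (2.054 × 87.7 / 35.7)² = 25.46
Round up: n = 26.

26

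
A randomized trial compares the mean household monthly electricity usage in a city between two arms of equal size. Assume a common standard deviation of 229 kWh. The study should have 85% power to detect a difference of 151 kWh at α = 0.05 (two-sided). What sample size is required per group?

For two equal groups, n per group = 2·((z_{α/2} + z_β)·σ/δ)².
z_{α/2} = 1.960; z_β = 1.036 (power 85%).
n = 2 × (2.996 × 229 / 151)² = 2 × 20.64 = 41.28
Round up: n = 42 per group.

42 per group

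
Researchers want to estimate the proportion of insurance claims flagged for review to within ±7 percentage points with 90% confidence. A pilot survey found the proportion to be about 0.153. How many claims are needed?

For a proportion with margin E = 0.07 at 90% confidence, z = 1.645.
n = p̂(1−p̂)(z/E)² = 0.153 × 0.847 × (1.645/0.07)² = 71.57
Round up: n = 72.

72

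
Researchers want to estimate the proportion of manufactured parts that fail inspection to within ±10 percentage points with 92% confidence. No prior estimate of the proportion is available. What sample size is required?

77

For a proportion with margin E = 0.1 at 92% confidence, z = 1.751.
With no prior estimate, use p = 0.5, which maximizes p(1−p) at 0.25.
n = 0.25 × (z/E)² = 0.25 × (1.751/0.1)² = 76.65
Round up: n = 77.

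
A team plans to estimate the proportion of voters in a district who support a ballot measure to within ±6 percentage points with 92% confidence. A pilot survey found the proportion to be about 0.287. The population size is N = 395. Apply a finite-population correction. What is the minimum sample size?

For a proportion with margin E = 0.06 at 92% confidence, z = 1.751.
n = p̂(1−p̂)(z/E)² = 0.287 × 0.713 × (1.751/0.06)² = 174.28 — call this n₀.
Finite-population correction with N = 395: n = n₀ / (1 + (n₀−1)/N) = 174.28 / 1.439 = 121.11
Round up: n = 122.

122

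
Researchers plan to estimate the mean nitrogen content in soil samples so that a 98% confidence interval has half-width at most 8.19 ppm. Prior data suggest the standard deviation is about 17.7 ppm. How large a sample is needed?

For a mean, the margin of error is E = z·σ/√n, so n = (zσ/E)².
At 98% confidence, z = 2.326.
n = (2.326 × 17.7 / 8.19)² = 25.27
Round up: n = 26.

n = 26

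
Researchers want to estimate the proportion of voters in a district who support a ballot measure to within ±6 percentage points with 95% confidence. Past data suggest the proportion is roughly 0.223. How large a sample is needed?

185

For a proportion with margin E = 0.06 at 95% confidence, z = 1.960.
n = p̂(1−p̂)(z/E)² = 0.223 × 0.777 × (1.960/0.06)² = 184.90
Round up: n = 185.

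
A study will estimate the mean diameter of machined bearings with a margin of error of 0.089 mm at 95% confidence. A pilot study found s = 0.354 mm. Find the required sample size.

61

For a mean, the margin of error is E = z·σ/√n, so n = (zσ/E)².
At 95% confidence, z = 1.960.
n = (1.960 × 0.354 / 0.089)² = 60.78
Round up: n = 61.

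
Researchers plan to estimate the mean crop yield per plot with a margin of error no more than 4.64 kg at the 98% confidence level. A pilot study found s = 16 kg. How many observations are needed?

65

For a mean, the margin of error is E = z·σ/√n, so n = (zσ/E)².
At 98% confidence, z = 2.326.
n = (2.326 × 16 / 4.64)² = 64.33
Round up: n = 65.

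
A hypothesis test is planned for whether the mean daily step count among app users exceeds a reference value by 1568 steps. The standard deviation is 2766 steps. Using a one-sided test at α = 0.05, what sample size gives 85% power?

For a one-sample z-test, n = ((z_α + z_β)·σ/δ)².
z_α = 1.645 (one-sided α = 0.05); z_β = 1.036 (power 85% → β = 0.15).
n = (2.681 × 2766 / 1568)² = 22.37
Round up: n = 23.

23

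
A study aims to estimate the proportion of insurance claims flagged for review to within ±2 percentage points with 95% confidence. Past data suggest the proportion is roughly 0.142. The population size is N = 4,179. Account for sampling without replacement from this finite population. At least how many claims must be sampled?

For a proportion with margin E = 0.02 at 95% confidence, z = 1.960.
n = p̂(1−p̂)(z/E)² = 0.142 × 0.858 × (1.960/0.02)² = 1170.11 — call this n₀.
Finite-population correction with N = 4,179: n = n₀ / (1 + (n₀−1)/N) = 1170.11 / 1.28 = 914.15
Round up: n = 915.

915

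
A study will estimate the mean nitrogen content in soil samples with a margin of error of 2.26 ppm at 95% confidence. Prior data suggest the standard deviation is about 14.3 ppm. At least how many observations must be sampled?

154

For a mean, the margin of error is E = z·σ/√n, so n = (zσ/E)².
At 95% confidence, z = 1.960.
n = (1.960 × 14.3 / 2.26)² = 153.80
Round up: n = 154.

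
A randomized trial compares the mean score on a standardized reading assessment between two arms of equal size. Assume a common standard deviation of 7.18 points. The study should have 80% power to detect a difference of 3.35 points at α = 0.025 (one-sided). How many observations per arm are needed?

73 per group

For two equal groups, n per group = 2·((z_α + z_β)·σ/δ)².
z_α = 1.960; z_β = 0.842 (power 80%).
n = 2 × (2.802 × 7.18 / 3.35)² = 2 × 36.07 = 72.14
Round up: n = 73 per group.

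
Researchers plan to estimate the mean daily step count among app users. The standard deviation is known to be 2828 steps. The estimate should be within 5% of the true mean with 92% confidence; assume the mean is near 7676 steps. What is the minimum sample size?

167

For a mean, the margin of error is E = z·σ/√n, so n = (zσ/E)².
At 92% confidence, z = 1.751.
E = 5% of 7676 = 383.8 steps.
n = (1.751 × 2828 / 383.8)² = 166.46
Round up: n = 167.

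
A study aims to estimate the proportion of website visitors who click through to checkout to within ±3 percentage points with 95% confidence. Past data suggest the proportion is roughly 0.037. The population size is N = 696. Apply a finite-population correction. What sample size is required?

125

For a proportion with margin E = 0.03 at 95% confidence, z = 1.960.
n = p̂(1−p̂)(z/E)² = 0.037 × 0.963 × (1.960/0.03)² = 152.09 — call this n₀.
Finite-population correction with N = 696: n = n₀ / (1 + (n₀−1)/N) = 152.09 / 1.217 = 124.97
Round up: n = 125.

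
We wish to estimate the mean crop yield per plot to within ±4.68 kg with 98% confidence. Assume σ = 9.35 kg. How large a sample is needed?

n = 22

For a mean, the margin of error is E = z·σ/√n, so n = (zσ/E)².
At 98% confidence, z = 2.326.
n = (2.326 × 9.35 / 4.68)² = 21.59
Round up: n = 22.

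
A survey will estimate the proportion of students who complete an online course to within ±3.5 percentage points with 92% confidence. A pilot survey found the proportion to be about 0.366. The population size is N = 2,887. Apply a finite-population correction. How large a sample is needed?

For a proportion with margin E = 0.035 at 92% confidence, z = 1.751.
n = p̂(1−p̂)(z/E)² = 0.366 × 0.634 × (1.751/0.035)² = 580.77 — call this n₀.
Finite-population correction with N = 2,887: n = n₀ / (1 + (n₀−1)/N) = 580.77 / 1.201 = 483.57
Round up: n = 484.

n = 484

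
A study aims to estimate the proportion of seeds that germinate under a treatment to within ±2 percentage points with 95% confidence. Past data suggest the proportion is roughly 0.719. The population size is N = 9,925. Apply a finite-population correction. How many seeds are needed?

1624

For a proportion with margin E = 0.02 at 95% confidence, z = 1.960.
n = p̂(1−p̂)(z/E)² = 0.719 × 0.281 × (1.960/0.02)² = 1940.38 — call this n₀.
Finite-population correction with N = 9,925: n = n₀ / (1 + (n₀−1)/N) = 1940.38 / 1.195 = 1623.75
Round up: n = 1624.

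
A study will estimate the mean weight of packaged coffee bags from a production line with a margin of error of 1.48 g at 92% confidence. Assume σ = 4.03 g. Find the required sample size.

For a mean, the margin of error is E = z·σ/√n, so n = (zσ/E)².
At 92% confidence, z = 1.751.
n = (1.751 × 4.03 / 1.48)² = 22.73
Round up: n = 23.

23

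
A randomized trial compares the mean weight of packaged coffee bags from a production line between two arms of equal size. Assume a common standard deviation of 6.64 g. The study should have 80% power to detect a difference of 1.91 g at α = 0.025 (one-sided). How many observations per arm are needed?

190 per group

For two equal groups, n per group = 2·((z_α + z_β)·σ/δ)².
z_α = 1.960; z_β = 0.842 (power 80%).
n = 2 × (2.802 × 6.64 / 1.91)² = 2 × 94.89 = 189.78
Round up: n = 190 per group.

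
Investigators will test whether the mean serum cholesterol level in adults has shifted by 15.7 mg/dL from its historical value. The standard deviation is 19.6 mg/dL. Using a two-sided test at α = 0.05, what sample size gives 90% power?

For a one-sample z-test, n = ((z_{α/2} + z_β)·σ/δ)².
z_{α/2} = 1.960 (two-sided α = 0.05); z_β = 1.282 (power 90% → β = 0.1).
n = (3.242 × 19.6 / 15.7)² = 16.38
Round up: n = 17.

17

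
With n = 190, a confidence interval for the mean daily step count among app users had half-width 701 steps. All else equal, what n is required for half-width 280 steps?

n = 1191

Margin of error scales as 1/√n, so n₂ = n₁·(E₁/E₂)².
n₂ = 190 × (701/280)² = 190 × 6.268 = 1190.92
Round up: n₂ = 1191.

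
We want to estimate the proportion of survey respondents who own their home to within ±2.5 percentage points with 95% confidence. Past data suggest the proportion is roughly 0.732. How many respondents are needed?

For a proportion with margin E = 0.025 at 95% confidence, z = 1.960.
n = p̂(1−p̂)(z/E)² = 0.732 × 0.268 × (1.960/0.025)² = 1205.81
Round up: n = 1206.

1206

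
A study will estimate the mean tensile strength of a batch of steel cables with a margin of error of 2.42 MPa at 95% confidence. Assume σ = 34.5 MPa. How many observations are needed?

781

For a mean, the margin of error is E = z·σ/√n, so n = (zσ/E)².
At 95% confidence, z = 1.960.
n = (1.960 × 34.5 / 2.42)² = 780.76
Round up: n = 781.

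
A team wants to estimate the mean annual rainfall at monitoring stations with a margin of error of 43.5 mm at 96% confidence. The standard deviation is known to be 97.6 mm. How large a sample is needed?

For a mean, the margin of error is E = z·σ/√n, so n = (zσ/E)².
At 96% confidence, z = 2.054.
n = (2.054 × 97.6 / 43.5)² = 21.24
Round up: n = 22.

22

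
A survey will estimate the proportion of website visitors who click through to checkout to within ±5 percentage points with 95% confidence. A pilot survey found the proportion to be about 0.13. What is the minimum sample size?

174

For a proportion with margin E = 0.05 at 95% confidence, z = 1.960.
n = p̂(1−p̂)(z/E)² = 0.13 × 0.87 × (1.960/0.05)² = 173.79
Round up: n = 174.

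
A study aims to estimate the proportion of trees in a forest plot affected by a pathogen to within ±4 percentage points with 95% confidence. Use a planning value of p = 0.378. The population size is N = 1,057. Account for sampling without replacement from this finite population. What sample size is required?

369

For a proportion with margin E = 0.04 at 95% confidence, z = 1.960.
n = p̂(1−p̂)(z/E)² = 0.378 × 0.622 × (1.960/0.04)² = 564.51 — call this n₀.
Finite-population correction with N = 1,057: n = n₀ / (1 + (n₀−1)/N) = 564.51 / 1.533 = 368.24
Round up: n = 369.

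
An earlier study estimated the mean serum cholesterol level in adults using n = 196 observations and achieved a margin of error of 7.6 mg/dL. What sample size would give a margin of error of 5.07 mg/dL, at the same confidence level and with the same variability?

Margin of error scales as 1/√n, so n₂ = n₁·(E₁/E₂)².
n₂ = 196 × (7.6/5.07)² = 196 × 2.247 = 440.41
Round up: n₂ = 441.

n = 441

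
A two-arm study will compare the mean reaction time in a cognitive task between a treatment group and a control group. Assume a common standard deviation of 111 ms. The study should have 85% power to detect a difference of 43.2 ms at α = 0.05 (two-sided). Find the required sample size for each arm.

For two equal groups, n per group = 2·((z_{α/2} + z_β)·σ/δ)².
z_{α/2} = 1.960; z_β = 1.036 (power 85%).
n = 2 × (2.996 × 111 / 43.2)² = 2 × 59.26 = 118.52
Round up: n = 119 per group.

119 per group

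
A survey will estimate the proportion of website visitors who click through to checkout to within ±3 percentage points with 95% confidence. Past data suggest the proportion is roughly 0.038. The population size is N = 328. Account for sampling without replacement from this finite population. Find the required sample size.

106

For a proportion with margin E = 0.03 at 95% confidence, z = 1.960.
n = p̂(1−p̂)(z/E)² = 0.038 × 0.962 × (1.960/0.03)² = 156.04 — call this n₀.
Finite-population correction with N = 328: n = n₀ / (1 + (n₀−1)/N) = 156.04 / 1.473 = 105.93
Round up: n = 106.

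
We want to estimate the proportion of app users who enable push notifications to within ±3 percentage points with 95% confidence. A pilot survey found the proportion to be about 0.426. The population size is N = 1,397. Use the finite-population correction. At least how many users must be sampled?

n = 598

For a proportion with margin E = 0.03 at 95% confidence, z = 1.960.
n = p̂(1−p̂)(z/E)² = 0.426 × 0.574 × (1.960/0.03)² = 1043.74 — call this n₀.
Finite-population correction with N = 1,397: n = n₀ / (1 + (n₀−1)/N) = 1043.74 / 1.746 = 597.79
Round up: n = 598.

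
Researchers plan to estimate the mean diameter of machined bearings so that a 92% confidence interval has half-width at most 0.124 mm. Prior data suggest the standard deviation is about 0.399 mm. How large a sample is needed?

For a mean, the margin of error is E = z·σ/√n, so n = (zσ/E)².
At 92% confidence, z = 1.751.
n = (1.751 × 0.399 / 0.124)² = 31.74
Round up: n = 32.

32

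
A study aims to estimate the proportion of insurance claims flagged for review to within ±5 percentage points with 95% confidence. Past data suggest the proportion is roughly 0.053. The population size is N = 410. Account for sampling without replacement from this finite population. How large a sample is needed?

66

For a proportion with margin E = 0.05 at 95% confidence, z = 1.960.
n = p̂(1−p̂)(z/E)² = 0.053 × 0.947 × (1.960/0.05)² = 77.13 — call this n₀.
Finite-population correction with N = 410: n = n₀ / (1 + (n₀−1)/N) = 77.13 / 1.186 = 65.03
Round up: n = 66.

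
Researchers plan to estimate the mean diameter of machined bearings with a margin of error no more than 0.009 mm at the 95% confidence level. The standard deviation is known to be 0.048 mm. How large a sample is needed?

110

For a mean, the margin of error is E = z·σ/√n, so n = (zσ/E)².
At 95% confidence, z = 1.960.
n = (1.960 × 0.048 / 0.009)² = 109.27
Round up: n = 110.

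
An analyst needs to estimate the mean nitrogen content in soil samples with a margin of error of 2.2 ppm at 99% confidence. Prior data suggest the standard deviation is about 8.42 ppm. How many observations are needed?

98

For a mean, the margin of error is E = z·σ/√n, so n = (zσ/E)².
At 99% confidence, z = 2.576.
n = (2.576 × 8.42 / 2.2)² = 97.20
Round up: n = 98.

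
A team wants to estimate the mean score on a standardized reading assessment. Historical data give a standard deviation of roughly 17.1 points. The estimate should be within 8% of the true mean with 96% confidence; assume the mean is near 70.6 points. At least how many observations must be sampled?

For a mean, the margin of error is E = z·σ/√n, so n = (zσ/E)².
At 96% confidence, z = 2.054.
E = 8% of 70.6 = 5.648 points.
n = (2.054 × 17.1 / 5.648)² = 38.67
Round up: n = 39.

n = 39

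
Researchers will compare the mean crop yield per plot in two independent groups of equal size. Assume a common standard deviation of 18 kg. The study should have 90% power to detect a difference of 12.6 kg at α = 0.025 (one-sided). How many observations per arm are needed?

43 per group

For two equal groups, n per group = 2·((z_α + z_β)·σ/δ)².
z_α = 1.960; z_β = 1.282 (power 90%).
n = 2 × (3.242 × 18 / 12.6)² = 2 × 21.45 = 42.90
Round up: n = 43 per group.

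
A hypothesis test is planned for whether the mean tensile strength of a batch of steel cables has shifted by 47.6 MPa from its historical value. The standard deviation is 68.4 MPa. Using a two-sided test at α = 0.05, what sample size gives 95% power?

For a one-sample z-test, n = ((z_{α/2} + z_β)·σ/δ)².
z_{α/2} = 1.960 (two-sided α = 0.05); z_β = 1.645 (power 95% → β = 0.05).
n = (3.605 × 68.4 / 47.6)² = 26.84
Round up: n = 27.

n = 27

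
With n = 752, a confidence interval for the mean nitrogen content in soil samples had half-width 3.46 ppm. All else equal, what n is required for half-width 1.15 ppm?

6808

Margin of error scales as 1/√n, so n₂ = n₁·(E₁/E₂)².
n₂ = 752 × (3.46/1.15)² = 752 × 9.052 = 6807.10
Round up: n₂ = 6808.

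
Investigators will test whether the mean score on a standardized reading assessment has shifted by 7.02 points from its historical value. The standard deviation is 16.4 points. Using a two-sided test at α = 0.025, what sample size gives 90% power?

For a one-sample z-test, n = ((z_{α/2} + z_β)·σ/δ)².
z_{α/2} = 2.241 (two-sided α = 0.025); z_β = 1.282 (power 90% → β = 0.1).
n = (3.523 × 16.4 / 7.02)² = 67.74
Round up: n = 68.

68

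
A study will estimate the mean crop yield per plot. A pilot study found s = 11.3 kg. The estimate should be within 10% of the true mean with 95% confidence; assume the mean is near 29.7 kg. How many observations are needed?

56

For a mean, the margin of error is E = z·σ/√n, so n = (zσ/E)².
At 95% confidence, z = 1.960.
E = 10% of 29.7 = 2.97 kg.
n = (1.960 × 11.3 / 2.97)² = 55.61
Round up: n = 56.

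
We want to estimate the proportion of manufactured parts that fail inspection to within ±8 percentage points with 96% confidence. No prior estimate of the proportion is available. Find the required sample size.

n = 165

For a proportion with margin E = 0.08 at 96% confidence, z = 2.054.
With no prior estimate, use p = 0.5, which maximizes p(1−p) at 0.25.
n = 0.25 × (z/E)² = 0.25 × (2.054/0.08)² = 164.80
Round up: n = 165.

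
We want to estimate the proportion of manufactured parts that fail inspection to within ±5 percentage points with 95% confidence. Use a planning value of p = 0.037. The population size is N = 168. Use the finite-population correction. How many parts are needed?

For a proportion with margin E = 0.05 at 95% confidence, z = 1.960.
n = p̂(1−p̂)(z/E)² = 0.037 × 0.963 × (1.960/0.05)² = 54.75 — call this n₀.
Finite-population correction with N = 168: n = n₀ / (1 + (n₀−1)/N) = 54.75 / 1.32 = 41.48
Round up: n = 42.

n = 42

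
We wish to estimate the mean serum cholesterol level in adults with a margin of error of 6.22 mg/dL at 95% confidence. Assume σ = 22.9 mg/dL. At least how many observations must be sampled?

For a mean, the margin of error is E = z·σ/√n, so n = (zσ/E)².
At 95% confidence, z = 1.960.
n = (1.960 × 22.9 / 6.22)² = 52.07
Round up: n = 53.

53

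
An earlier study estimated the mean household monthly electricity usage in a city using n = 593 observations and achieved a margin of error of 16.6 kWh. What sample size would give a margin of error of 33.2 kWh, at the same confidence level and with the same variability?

Margin of error scales as 1/√n, so n₂ = n₁·(E₁/E₂)².
n₂ = 593 × (16.6/33.2)² = 593 × 0.25 = 148.25
Round up: n₂ = 149.

149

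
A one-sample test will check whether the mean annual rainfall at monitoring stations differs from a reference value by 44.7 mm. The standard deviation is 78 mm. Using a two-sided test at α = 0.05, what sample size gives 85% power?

28

For a one-sample z-test, n = ((z_{α/2} + z_β)·σ/δ)².
z_{α/2} = 1.960 (two-sided α = 0.05); z_β = 1.036 (power 85% → β = 0.15).
n = (2.996 × 78 / 44.7)² = 27.33
Round up: n = 28.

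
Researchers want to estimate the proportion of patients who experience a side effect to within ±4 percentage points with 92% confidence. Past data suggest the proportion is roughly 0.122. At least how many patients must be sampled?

For a proportion with margin E = 0.04 at 92% confidence, z = 1.751.
n = p̂(1−p̂)(z/E)² = 0.122 × 0.878 × (1.751/0.04)² = 205.26
Round up: n = 206.

206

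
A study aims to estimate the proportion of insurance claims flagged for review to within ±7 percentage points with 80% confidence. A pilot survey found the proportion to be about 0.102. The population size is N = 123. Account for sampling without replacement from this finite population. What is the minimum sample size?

For a proportion with margin E = 0.07 at 80% confidence, z = 1.282.
n = p̂(1−p̂)(z/E)² = 0.102 × 0.898 × (1.282/0.07)² = 30.72 — call this n₀.
Finite-population correction with N = 123: n = n₀ / (1 + (n₀−1)/N) = 30.72 / 1.242 = 24.73
Round up: n = 25.

25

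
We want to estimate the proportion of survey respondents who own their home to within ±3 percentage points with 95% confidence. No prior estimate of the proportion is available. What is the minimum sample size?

n = 1068

For a proportion with margin E = 0.03 at 95% confidence, z = 1.960.
With no prior estimate, use p = 0.5, which maximizes p(1−p) at 0.25.
n = 0.25 × (z/E)² = 0.25 × (1.960/0.03)² = 1067.11
Round up: n = 1068.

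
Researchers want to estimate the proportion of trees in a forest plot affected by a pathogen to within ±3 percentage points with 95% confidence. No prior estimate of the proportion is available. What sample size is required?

1068

For a proportion with margin E = 0.03 at 95% confidence, z = 1.960.
With no prior estimate, use p = 0.5, which maximizes p(1−p) at 0.25.
n = 0.25 × (z/E)² = 0.25 × (1.960/0.03)² = 1067.11
Round up: n = 1068.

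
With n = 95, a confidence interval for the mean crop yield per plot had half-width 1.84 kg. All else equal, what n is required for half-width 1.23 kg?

213

Margin of error scales as 1/√n, so n₂ = n₁·(E₁/E₂)².
n₂ = 95 × (1.84/1.23)² = 95 × 2.238 = 212.61
Round up: n₂ = 213.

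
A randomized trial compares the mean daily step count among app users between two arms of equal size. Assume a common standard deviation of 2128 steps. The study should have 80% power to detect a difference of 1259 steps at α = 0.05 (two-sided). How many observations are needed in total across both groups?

90 total

For two equal groups, n per group = 2·((z_{α/2} + z_β)·σ/δ)².
z_{α/2} = 1.960; z_β = 0.842 (power 80%).
n = 2 × (2.802 × 2128 / 1259)² = 2 × 22.43 = 44.86
Round up: n = 45 per group.
Total across both groups: 2 × 45 = 90.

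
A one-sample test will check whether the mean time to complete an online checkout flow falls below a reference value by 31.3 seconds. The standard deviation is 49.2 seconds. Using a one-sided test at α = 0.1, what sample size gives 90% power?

For a one-sample z-test, n = ((z_α + z_β)·σ/δ)².
z_α = 1.282 (one-sided α = 0.1); z_β = 1.282 (power 90% → β = 0.1).
n = (2.564 × 49.2 / 31.3)² = 16.24
Round up: n = 17.

n = 17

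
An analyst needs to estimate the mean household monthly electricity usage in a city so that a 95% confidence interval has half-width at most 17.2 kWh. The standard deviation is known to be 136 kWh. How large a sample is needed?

241

For a mean, the margin of error is E = z·σ/√n, so n = (zσ/E)².
At 95% confidence, z = 1.960.
n = (1.960 × 136 / 17.2)² = 240.18
Round up: n = 241.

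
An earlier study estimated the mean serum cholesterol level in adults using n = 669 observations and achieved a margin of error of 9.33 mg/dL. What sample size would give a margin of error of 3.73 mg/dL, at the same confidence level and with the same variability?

4186

Margin of error scales as 1/√n, so n₂ = n₁·(E₁/E₂)².
n₂ = 669 × (9.33/3.73)² = 669 × 6.257 = 4185.93
Round up: n₂ = 4186.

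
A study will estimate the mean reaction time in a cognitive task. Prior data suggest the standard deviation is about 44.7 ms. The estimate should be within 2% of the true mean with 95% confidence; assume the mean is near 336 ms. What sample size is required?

For a mean, the margin of error is E = z·σ/√n, so n = (zσ/E)².
At 95% confidence, z = 1.960.
E = 2% of 336 = 6.72 ms.
n = (1.960 × 44.7 / 6.72)² = 169.98
Round up: n = 170.

170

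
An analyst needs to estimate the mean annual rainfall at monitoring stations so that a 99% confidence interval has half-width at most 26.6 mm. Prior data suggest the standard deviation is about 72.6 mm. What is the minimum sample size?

50

For a mean, the margin of error is E = z·σ/√n, so n = (zσ/E)².
At 99% confidence, z = 2.576.
n = (2.576 × 72.6 / 26.6)² = 49.43
Round up: n = 50.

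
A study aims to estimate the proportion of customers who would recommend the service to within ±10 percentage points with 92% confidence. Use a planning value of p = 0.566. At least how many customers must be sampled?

76

For a proportion with margin E = 0.1 at 92% confidence, z = 1.751.
n = p̂(1−p̂)(z/E)² = 0.566 × 0.434 × (1.751/0.1)² = 75.31
Round up: n = 76.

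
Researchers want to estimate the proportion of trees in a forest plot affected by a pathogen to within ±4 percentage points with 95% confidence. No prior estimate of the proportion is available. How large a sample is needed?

For a proportion with margin E = 0.04 at 95% confidence, z = 1.960.
With no prior estimate, use p = 0.5, which maximizes p(1−p) at 0.25.
n = 0.25 × (z/E)² = 0.25 × (1.960/0.04)² = 600.25
Round up: n = 601.

n = 601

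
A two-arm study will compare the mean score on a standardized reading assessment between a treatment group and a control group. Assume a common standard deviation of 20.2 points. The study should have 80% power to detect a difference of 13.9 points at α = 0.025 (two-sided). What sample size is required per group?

41 per group

For two equal groups, n per group = 2·((z_{α/2} + z_β)·σ/δ)².
z_{α/2} = 2.241; z_β = 0.842 (power 80%).
n = 2 × (3.083 × 20.2 / 13.9)² = 2 × 20.07 = 40.14
Round up: n = 41 per group.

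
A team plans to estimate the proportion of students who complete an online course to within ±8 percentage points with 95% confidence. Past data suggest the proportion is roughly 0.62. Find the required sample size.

For a proportion with margin E = 0.08 at 95% confidence, z = 1.960.
n = p̂(1−p̂)(z/E)² = 0.62 × 0.38 × (1.960/0.08)² = 141.42
Round up: n = 142.

142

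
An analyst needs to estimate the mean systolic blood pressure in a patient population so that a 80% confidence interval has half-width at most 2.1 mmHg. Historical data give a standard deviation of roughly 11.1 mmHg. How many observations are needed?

For a mean, the margin of error is E = z·σ/√n, so n = (zσ/E)².
At 80% confidence, z = 1.282.
n = (1.282 × 11.1 / 2.1)² = 45.92
Round up: n = 46.

46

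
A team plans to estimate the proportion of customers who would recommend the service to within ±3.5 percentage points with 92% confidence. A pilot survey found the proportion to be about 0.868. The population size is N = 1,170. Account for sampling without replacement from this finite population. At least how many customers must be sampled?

For a proportion with margin E = 0.035 at 92% confidence, z = 1.751.
n = p̂(1−p̂)(z/E)² = 0.868 × 0.132 × (1.751/0.035)² = 286.77 — call this n₀.
Finite-population correction with N = 1,170: n = n₀ / (1 + (n₀−1)/N) = 286.77 / 1.244 = 230.52
Round up: n = 231.

231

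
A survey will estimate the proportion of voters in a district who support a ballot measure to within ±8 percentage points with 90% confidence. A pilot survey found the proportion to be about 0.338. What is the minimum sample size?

95

For a proportion with margin E = 0.08 at 90% confidence, z = 1.645.
n = p̂(1−p̂)(z/E)² = 0.338 × 0.662 × (1.645/0.08)² = 94.61
Round up: n = 95.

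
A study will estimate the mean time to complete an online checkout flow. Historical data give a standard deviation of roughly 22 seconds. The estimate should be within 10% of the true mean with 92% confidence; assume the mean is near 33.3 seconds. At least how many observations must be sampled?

For a mean, the margin of error is E = z·σ/√n, so n = (zσ/E)².
At 92% confidence, z = 1.751.
E = 10% of 33.3 = 3.33 seconds.
n = (1.751 × 22 / 3.33)² = 133.82
Round up: n = 134.

134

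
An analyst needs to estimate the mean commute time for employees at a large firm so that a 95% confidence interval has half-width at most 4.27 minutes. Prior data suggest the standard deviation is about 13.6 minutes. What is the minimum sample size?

For a mean, the margin of error is E = z·σ/√n, so n = (zσ/E)².
At 95% confidence, z = 1.960.
n = (1.960 × 13.6 / 4.27)² = 38.97
Round up: n = 39.

n = 39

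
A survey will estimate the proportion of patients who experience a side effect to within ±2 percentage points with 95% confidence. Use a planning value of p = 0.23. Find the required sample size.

1701

For a proportion with margin E = 0.02 at 95% confidence, z = 1.960.
n = p̂(1−p̂)(z/E)² = 0.23 × 0.77 × (1.960/0.02)² = 1700.87
Round up: n = 1701.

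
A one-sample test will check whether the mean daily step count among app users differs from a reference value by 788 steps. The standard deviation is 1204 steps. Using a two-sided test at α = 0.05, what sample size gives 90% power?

n = 25

For a one-sample z-test, n = ((z_{α/2} + z_β)·σ/δ)².
z_{α/2} = 1.960 (two-sided α = 0.05); z_β = 1.282 (power 90% → β = 0.1).
n = (3.242 × 1204 / 788)² = 24.54
Round up: n = 25.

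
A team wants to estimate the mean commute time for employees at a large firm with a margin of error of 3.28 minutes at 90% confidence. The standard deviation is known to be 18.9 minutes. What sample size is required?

90

For a mean, the margin of error is E = z·σ/√n, so n = (zσ/E)².
At 90% confidence, z = 1.645.
n = (1.645 × 18.9 / 3.28)² = 89.85
Round up: n = 90.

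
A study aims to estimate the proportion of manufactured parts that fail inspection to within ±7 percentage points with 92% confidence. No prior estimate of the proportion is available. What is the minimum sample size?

157

For a proportion with margin E = 0.07 at 92% confidence, z = 1.751.
With no prior estimate, use p = 0.5, which maximizes p(1−p) at 0.25.
n = 0.25 × (z/E)² = 0.25 × (1.751/0.07)² = 156.43
Round up: n = 157.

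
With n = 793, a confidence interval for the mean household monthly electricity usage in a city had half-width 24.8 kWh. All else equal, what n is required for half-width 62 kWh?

n = 127

Margin of error scales as 1/√n, so n₂ = n₁·(E₁/E₂)².
n₂ = 793 × (24.8/62)² = 793 × 0.16 = 126.88
Round up: n₂ = 127.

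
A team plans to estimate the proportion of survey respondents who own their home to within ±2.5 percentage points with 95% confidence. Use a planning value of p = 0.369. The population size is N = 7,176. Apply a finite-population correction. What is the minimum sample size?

1194

For a proportion with margin E = 0.025 at 95% confidence, z = 1.960.
n = p̂(1−p̂)(z/E)² = 0.369 × 0.631 × (1.960/0.025)² = 1431.16 — call this n₀.
Finite-population correction with N = 7,176: n = n₀ / (1 + (n₀−1)/N) = 1431.16 / 1.199 = 1193.63
Round up: n = 1194.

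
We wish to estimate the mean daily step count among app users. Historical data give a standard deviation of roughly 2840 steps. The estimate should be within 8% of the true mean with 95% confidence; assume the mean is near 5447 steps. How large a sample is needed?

164

For a mean, the margin of error is E = z·σ/√n, so n = (zσ/E)².
At 95% confidence, z = 1.960.
E = 8% of 5447 = 435.8 steps.
n = (1.960 × 2840 / 435.8)² = 163.18
Round up: n = 164.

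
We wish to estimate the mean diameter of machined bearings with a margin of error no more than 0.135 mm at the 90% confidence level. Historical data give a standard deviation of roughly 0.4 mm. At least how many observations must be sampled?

n = 24

For a mean, the margin of error is E = z·σ/√n, so n = (zσ/E)².
At 90% confidence, z = 1.645.
n = (1.645 × 0.4 / 0.135)² = 23.76
Round up: n = 24.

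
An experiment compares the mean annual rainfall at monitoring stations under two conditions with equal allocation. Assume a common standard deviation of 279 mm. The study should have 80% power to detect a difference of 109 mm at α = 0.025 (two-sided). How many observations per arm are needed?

125 per group

For two equal groups, n per group = 2·((z_{α/2} + z_β)·σ/δ)².
z_{α/2} = 2.241; z_β = 0.842 (power 80%).
n = 2 × (3.083 × 279 / 109)² = 2 × 62.27 = 124.54
Round up: n = 125 per group.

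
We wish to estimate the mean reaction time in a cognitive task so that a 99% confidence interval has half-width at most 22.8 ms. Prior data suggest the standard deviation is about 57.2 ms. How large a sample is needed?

For a mean, the margin of error is E = z·σ/√n, so n = (zσ/E)².
At 99% confidence, z = 2.576.
n = (2.576 × 57.2 / 22.8)² = 41.77
Round up: n = 42.

42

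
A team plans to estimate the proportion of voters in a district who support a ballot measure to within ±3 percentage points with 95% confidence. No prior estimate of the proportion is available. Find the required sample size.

For a proportion with margin E = 0.03 at 95% confidence, z = 1.960.
With no prior estimate, use p = 0.5, which maximizes p(1−p) at 0.25.
n = 0.25 × (z/E)² = 0.25 × (1.960/0.03)² = 1067.11
Round up: n = 1068.

1068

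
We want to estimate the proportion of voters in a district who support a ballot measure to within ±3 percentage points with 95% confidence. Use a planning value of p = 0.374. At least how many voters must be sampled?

1000

For a proportion with margin E = 0.03 at 95% confidence, z = 1.960.
n = p̂(1−p̂)(z/E)² = 0.374 × 0.626 × (1.960/0.03)² = 999.35
Round up: n = 1000.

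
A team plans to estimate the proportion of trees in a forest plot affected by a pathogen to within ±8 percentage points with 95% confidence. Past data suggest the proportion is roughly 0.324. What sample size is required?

n = 132

For a proportion with margin E = 0.08 at 95% confidence, z = 1.960.
n = p̂(1−p̂)(z/E)² = 0.324 × 0.676 × (1.960/0.08)² = 131.47
Round up: n = 132.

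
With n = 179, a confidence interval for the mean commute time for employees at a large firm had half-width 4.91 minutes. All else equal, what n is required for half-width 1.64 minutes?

1605

Margin of error scales as 1/√n, so n₂ = n₁·(E₁/E₂)².
n₂ = 179 × (4.91/1.64)² = 179 × 8.963 = 1604.38
Round up: n₂ = 1605.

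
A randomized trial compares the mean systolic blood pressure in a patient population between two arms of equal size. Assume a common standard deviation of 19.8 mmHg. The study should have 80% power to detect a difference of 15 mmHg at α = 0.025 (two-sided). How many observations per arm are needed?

34 per group

For two equal groups, n per group = 2·((z_{α/2} + z_β)·σ/δ)².
z_{α/2} = 2.241; z_β = 0.842 (power 80%).
n = 2 × (3.083 × 19.8 / 15)² = 2 × 16.56 = 33.12
Round up: n = 34 per group.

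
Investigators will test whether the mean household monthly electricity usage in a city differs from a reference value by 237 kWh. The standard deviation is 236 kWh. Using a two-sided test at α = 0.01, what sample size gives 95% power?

n = 18

For a one-sample z-test, n = ((z_{α/2} + z_β)·σ/δ)².
z_{α/2} = 2.576 (two-sided α = 0.01); z_β = 1.645 (power 95% → β = 0.05).
n = (4.221 × 236 / 237)² = 17.67
Round up: n = 18.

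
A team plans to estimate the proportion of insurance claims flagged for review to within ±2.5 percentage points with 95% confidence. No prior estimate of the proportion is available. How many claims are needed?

For a proportion with margin E = 0.025 at 95% confidence, z = 1.960.
With no prior estimate, use p = 0.5, which maximizes p(1−p) at 0.25.
n = 0.25 × (z/E)² = 0.25 × (1.960/0.025)² = 1536.64
Round up: n = 1537.

1537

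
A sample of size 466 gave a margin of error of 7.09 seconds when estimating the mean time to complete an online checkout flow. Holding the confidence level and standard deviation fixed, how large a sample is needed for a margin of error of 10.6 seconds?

209

Margin of error scales as 1/√n, so n₂ = n₁·(E₁/E₂)².
n₂ = 466 × (7.09/10.6)² = 466 × 0.4474 = 208.49
Round up: n₂ = 209.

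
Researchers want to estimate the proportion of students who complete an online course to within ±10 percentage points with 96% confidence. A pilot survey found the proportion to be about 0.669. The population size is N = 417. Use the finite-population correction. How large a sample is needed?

For a proportion with margin E = 0.1 at 96% confidence, z = 2.054.
n = p̂(1−p̂)(z/E)² = 0.669 × 0.331 × (2.054/0.1)² = 93.42 — call this n₀.
Finite-population correction with N = 417: n = n₀ / (1 + (n₀−1)/N) = 93.42 / 1.222 = 76.45
Round up: n = 77.

77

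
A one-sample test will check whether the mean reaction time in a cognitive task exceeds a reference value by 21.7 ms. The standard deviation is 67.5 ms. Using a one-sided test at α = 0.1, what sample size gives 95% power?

83

For a one-sample z-test, n = ((z_α + z_β)·σ/δ)².
z_α = 1.282 (one-sided α = 0.1); z_β = 1.645 (power 95% → β = 0.05).
n = (2.927 × 67.5 / 21.7)² = 82.90
Round up: n = 83.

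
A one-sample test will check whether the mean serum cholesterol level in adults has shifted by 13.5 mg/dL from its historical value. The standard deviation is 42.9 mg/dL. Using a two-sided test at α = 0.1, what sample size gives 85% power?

73

For a one-sample z-test, n = ((z_{α/2} + z_β)·σ/δ)².
z_{α/2} = 1.645 (two-sided α = 0.1); z_β = 1.036 (power 85% → β = 0.15).
n = (2.681 × 42.9 / 13.5)² = 72.58
Round up: n = 73.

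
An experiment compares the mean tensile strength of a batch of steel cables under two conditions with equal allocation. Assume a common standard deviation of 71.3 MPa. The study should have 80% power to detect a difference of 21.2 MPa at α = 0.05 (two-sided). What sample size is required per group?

For two equal groups, n per group = 2·((z_{α/2} + z_β)·σ/δ)².
z_{α/2} = 1.960; z_β = 0.842 (power 80%).
n = 2 × (2.802 × 71.3 / 21.2)² = 2 × 88.81 = 177.62
Round up: n = 178 per group.

178 per group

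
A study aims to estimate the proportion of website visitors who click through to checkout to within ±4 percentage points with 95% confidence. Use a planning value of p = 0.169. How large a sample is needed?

For a proportion with margin E = 0.04 at 95% confidence, z = 1.960.
n = p̂(1−p̂)(z/E)² = 0.169 × 0.831 × (1.960/0.04)² = 337.19
Round up: n = 338.

n = 338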